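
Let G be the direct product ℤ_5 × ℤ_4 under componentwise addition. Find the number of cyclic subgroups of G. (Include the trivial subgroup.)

A cyclic subgroup of order d is generated by each of its φ(d) elements of order d, so the cyclic subgroups of order d number (#elements of order d)/φ(d).
Cyclic subgroups by order — order 1: 1; order 2: 1; order 4: 1; order 5: 1; order 10: 1; order 20: 1.
Total: 6.

6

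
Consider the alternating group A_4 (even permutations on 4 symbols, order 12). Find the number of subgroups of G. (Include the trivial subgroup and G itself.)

|G| = 12, so by Lagrange every subgroup order divides 12. Divisors: 1, 2, 3, 4, 6, 12.
Subgroups by order — order 1: 1; order 2: 3; order 3: 4; order 4: 1; order 6: 0; order 12: 1.
Total: 1 + 3 + 4 + 1 + 0 + 1 = 10.

10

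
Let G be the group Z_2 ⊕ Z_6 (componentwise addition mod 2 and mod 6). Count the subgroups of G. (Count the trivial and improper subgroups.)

|G| = 12, so by Lagrange every subgroup order divides 12. Divisors: 1, 2, 3, 4, 6, 12.
Subgroups by order — order 1: 1; order 2: 3; order 3: 1; order 4: 1; order 6: 3; order 12: 1.
Total: 1 + 3 + 1 + 1 + 3 + 1 = 10.

10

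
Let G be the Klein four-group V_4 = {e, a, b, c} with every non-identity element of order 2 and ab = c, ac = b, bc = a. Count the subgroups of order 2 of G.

|G| = 4 and 2 | 4, so subgroups of order 2 are possible by Lagrange.
The subgroups of order 2 are: {e, a}; {e, b}; {e, c}.
So G has 3 subgroups of order 2.

3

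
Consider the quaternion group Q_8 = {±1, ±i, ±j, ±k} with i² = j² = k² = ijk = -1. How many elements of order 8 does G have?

0

No element of G has order 8 (even though 8 | 8).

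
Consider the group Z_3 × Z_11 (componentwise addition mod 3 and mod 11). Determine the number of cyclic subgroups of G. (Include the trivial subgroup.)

Each element a generates a cyclic subgroup ⟨a⟩; distinct elements may generate the same one (a cyclic group of order d has φ(d) generators).
Cyclic subgroups by order — order 1: 1; order 3: 1; order 11: 1; order 33: 1.
Total: 4.

4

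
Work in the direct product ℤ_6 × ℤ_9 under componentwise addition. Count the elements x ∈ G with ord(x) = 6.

8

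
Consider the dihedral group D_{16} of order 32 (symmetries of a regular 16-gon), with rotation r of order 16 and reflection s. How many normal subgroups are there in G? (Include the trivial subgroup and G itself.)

G has 36 subgroups. Checking conjugation-invariance by order — order 1: 1/1 normal; order 2: 1/17 normal; order 4: 1/9 normal; order 8: 1/5 normal; order 16: 3/3 normal; order 32: 1/1 normal.
Total normal subgroups: 8.

8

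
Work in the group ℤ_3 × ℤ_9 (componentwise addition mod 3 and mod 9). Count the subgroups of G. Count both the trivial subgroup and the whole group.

10

|G| = 27, so by Lagrange every subgroup order divides 27. Divisors: 1, 3, 9, 27.
Subgroups by order — order 1: 1; order 3: 4; order 9: 4; order 27: 1.
Total: 1 + 4 + 4 + 1 = 10.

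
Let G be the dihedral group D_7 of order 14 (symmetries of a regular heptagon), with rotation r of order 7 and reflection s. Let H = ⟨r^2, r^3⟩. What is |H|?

|⟨r^2⟩| = 7 and |⟨r^3⟩| = 7, so |H| is a multiple of lcm(7, 7) = 7 and divides |G| = 14.
Closing under the operation: H = {e, r, r^2, r^3, r^4, r^5, r^6}, so |H| = 7.

7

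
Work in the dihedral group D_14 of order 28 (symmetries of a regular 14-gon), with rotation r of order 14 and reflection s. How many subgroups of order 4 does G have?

7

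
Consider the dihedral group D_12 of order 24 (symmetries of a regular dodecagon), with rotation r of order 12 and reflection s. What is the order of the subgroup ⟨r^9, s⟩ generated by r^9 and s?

|⟨r^9⟩| = 4 and |⟨s⟩| = 2, so |H| is a multiple of lcm(4, 2) = 4 and divides |G| = 24.
Closing under the operation: H = {e, r^3, r^6, r^9, s, r^3s, r^6s, r^9s}, so |H| = 8.

8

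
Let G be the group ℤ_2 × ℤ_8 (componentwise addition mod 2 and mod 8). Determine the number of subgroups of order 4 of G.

3

|G| = 16 and 4 | 16, so subgroups of order 4 are possible by Lagrange.
The subgroups of order 4 are: {(0,0), (0,2), (0,4), (0,6)}; {(0,0), (0,4), (1,0), (1,4)}; {(0,0), (0,4), (1,2), (1,6)}.
So G has 3 subgroups of order 4.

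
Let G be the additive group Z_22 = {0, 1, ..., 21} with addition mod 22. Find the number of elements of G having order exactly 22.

10

In a cyclic group of order 22, the number of elements of order d (for d | 22) is φ(d).
φ(22) = 10.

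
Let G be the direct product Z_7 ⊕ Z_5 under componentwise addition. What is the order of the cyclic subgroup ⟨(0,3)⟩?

The order of (0,3) in Z_7 × Z_5 is lcm(ord(0) in Z_7, ord(3) in Z_5).
ord(0) = 1 and ord(3) = 5, so |⟨(0,3)⟩| = lcm(1, 5) = 5.

5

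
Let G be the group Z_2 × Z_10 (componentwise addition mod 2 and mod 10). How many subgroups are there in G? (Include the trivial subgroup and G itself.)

10

|G| = 20, so by Lagrange every subgroup order divides 20. Divisors: 1, 2, 4, 5, 10, 20.
Subgroups by order — order 1: 1; order 2: 3; order 4: 1; order 5: 1; order 10: 3; order 20: 1.
Total: 1 + 3 + 1 + 1 + 3 + 1 = 10.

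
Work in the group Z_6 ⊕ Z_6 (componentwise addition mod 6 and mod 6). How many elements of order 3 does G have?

An element (a,b) has order lcm(ord(a), ord(b)); count pairs with lcm equal to 3.
Enumerating gives 8 such elements.

8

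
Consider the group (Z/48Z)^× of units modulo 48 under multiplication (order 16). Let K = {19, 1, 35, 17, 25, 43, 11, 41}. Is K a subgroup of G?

|K| = 8 divides |G| = 16, consistent with Lagrange.
K contains the identity, every element's inverse is in K, and K is closed under ·: it is a subgroup.

Yes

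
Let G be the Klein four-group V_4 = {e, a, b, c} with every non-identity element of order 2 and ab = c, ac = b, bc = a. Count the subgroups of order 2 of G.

3

|G| = 4 and 2 | 4, so subgroups of order 2 are possible by Lagrange.
The subgroups of order 2 are: {e, a}; {e, b}; {e, c}.
So G has 3 subgroups of order 2.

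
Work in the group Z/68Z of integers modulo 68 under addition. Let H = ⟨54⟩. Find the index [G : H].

|⟨54⟩| = 34 and |G| = 68.
By Lagrange, [G : H] = |G|/|H| = 68/34 = 2.

2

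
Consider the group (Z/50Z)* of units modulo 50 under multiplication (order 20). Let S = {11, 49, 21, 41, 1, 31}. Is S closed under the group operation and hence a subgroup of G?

No

|S| = 6 does not divide |G| = 20, so by Lagrange S is not a subgroup.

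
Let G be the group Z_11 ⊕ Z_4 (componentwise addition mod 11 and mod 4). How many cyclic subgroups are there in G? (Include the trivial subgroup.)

6

Group the elements of G by the cyclic subgroup they generate; each cyclic subgroup of order d accounts for φ(d) elements.
Cyclic subgroups by order — order 1: 1; order 2: 1; order 4: 1; order 11: 1; order 22: 1; order 44: 1.
Total: 6.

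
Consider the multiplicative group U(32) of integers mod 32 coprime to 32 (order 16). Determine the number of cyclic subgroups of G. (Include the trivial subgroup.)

8

Each element a generates a cyclic subgroup ⟨a⟩; distinct elements may generate the same one (a cyclic group of order d has φ(d) generators).
Cyclic subgroups by order — order 1: 1; order 2: 3; order 4: 2; order 8: 2.
Total: 8.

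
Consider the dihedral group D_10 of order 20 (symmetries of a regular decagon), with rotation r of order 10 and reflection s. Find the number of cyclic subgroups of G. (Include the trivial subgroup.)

Group the elements of G by the cyclic subgroup they generate; each cyclic subgroup of order d accounts for φ(d) elements.
Cyclic subgroups by order — order 1: 1; order 2: 11; order 5: 1; order 10: 1.
Total: 14.

14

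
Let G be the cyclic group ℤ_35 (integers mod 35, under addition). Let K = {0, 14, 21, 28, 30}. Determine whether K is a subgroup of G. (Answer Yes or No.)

No

30 ∈ K but its inverse 5 ∉ K, so K is not a subgroup.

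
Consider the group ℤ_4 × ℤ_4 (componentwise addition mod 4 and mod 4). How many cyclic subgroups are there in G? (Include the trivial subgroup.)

10

Group the elements of G by the cyclic subgroup they generate; each cyclic subgroup of order d accounts for φ(d) elements.
Cyclic subgroups by order — order 1: 1; order 2: 3; order 4: 6.
Total: 10.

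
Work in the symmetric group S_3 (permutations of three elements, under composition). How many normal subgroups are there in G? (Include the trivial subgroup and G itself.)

3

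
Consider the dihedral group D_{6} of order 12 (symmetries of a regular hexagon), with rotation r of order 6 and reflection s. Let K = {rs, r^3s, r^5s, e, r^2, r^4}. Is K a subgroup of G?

|K| = 6 divides |G| = 12, consistent with Lagrange.
K contains the identity, every element's inverse is in K, and K is closed under ·: it is a subgroup.

Yes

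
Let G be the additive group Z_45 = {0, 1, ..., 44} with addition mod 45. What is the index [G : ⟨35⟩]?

|⟨35⟩| = 9 and |G| = 45.
By Lagrange, [G : H] = |G|/|H| = 45/9 = 5.

5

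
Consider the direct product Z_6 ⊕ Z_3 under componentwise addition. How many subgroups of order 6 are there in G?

|G| = 18 and 6 | 18, so subgroups of order 6 are possible by Lagrange.
The subgroups of order 6 are: {(0,0), (0,1), (0,2), (3,0), (3,1), (3,2)}; {(0,0), (1,0), (2,0), (3,0), (4,0), (5,0)}; {(0,0), (1,1), (2,2), (3,0), (4,1), (5,2)}; {(0,0), (1,2), (2,1), (3,0), (4,2), (5,1)}.
So G has 4 subgroups of order 6.

4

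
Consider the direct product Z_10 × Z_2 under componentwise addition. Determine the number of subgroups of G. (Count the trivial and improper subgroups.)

|G| = 20, so by Lagrange every subgroup order divides 20. Divisors: 1, 2, 4, 5, 10, 20.
Subgroups by order — order 1: 1; order 2: 3; order 4: 1; order 5: 1; order 10: 3; order 20: 1.
Total: 1 + 3 + 1 + 1 + 3 + 1 = 10.

10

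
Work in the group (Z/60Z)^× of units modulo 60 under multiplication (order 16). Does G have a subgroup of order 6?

No

6 does not divide |G| = 16, so by Lagrange no subgroup of order 6 exists.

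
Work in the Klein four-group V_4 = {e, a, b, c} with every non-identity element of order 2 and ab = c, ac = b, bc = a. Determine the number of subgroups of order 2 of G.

3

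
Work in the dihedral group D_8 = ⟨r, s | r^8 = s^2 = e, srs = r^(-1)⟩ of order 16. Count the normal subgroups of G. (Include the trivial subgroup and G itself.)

G has 19 subgroups. Checking conjugation-invariance by order — order 1: 1/1 normal; order 2: 1/9 normal; order 4: 1/5 normal; order 8: 3/3 normal; order 16: 1/1 normal.
Total normal subgroups: 7.

7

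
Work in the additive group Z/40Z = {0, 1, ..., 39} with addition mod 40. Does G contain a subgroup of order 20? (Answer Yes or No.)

Yes

20 | 40. A subgroup of order 20 is {0, 2, 4, 6, 8, 10, 12, 14, 16, 18, 20, 22, 24, 26, 28, 30, 32, 34, 36, 38}.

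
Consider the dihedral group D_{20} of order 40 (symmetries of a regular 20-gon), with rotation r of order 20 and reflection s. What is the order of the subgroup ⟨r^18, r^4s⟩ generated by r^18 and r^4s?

|⟨r^18⟩| = 10 and |⟨r^4s⟩| = 2, so |H| is a multiple of lcm(10, 2) = 10 and divides |G| = 40.
Closing under the operation: H = {e, r^2, r^4, r^6, r^8, r^10, r^12, r^14, r^16, r^18, s, r^2s, r^4s, r^6s, r^8s, r^10s, r^12s, r^14s, r^16s, r^18s}, so |H| = 20.

20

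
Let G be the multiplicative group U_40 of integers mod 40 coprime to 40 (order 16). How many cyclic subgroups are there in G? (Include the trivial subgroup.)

12

Each element a generates a cyclic subgroup ⟨a⟩; distinct elements may generate the same one (a cyclic group of order d has φ(d) generators).
Cyclic subgroups by order — order 1: 1; order 2: 7; order 4: 4.
Total: 12.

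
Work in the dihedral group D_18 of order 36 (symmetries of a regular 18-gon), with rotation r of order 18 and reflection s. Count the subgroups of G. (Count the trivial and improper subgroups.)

45

|G| = 36, so by Lagrange every subgroup order divides 36. Divisors: 1, 2, 3, 4, 6, 9, 12, 18, 36.
Subgroups by order — order 1: 1; order 2: 19; order 3: 1; order 4: 9; order 6: 7; order 9: 1; order 12: 3; order 18: 3; order 36: 1.
Total: 1 + 19 + 1 + 9 + 7 + 1 + 3 + 3 + 1 = 45.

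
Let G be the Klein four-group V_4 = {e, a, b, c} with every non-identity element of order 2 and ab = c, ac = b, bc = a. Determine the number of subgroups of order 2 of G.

3

|G| = 4 and 2 | 4, so subgroups of order 2 are possible by Lagrange.
The subgroups of order 2 are: {e, a}; {e, b}; {e, c}.
So G has 3 subgroups of order 2.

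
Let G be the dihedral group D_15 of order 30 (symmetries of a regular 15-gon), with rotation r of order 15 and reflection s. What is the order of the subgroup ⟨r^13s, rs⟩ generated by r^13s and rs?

|⟨r^13s⟩| = 2 and |⟨rs⟩| = 2, so |H| is a multiple of lcm(2, 2) = 2 and divides |G| = 30.
Closing under the operation: H = {e, r^3, r^6, r^9, r^12, rs, r^4s, r^7s, r^10s, r^13s}, so |H| = 10.

10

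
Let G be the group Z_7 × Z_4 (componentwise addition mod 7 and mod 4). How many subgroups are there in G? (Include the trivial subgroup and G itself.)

|G| = 28, so by Lagrange every subgroup order divides 28. Divisors: 1, 2, 4, 7, 14, 28.
Subgroups by order — order 1: 1; order 2: 1; order 4: 1; order 7: 1; order 14: 1; order 28: 1.
Total: 1 + 1 + 1 + 1 + 1 + 1 = 6.

6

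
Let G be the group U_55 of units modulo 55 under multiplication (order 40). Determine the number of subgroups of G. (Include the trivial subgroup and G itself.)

16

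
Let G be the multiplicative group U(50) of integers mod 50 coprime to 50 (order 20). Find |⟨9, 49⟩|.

|⟨9⟩| = 10 and |⟨49⟩| = 2, so |H| is a multiple of lcm(10, 2) = 10 and divides |G| = 20.
Closing under the operation: H = {1, 9, 11, 19, 21, 29, 31, 39, 41, 49}, so |H| = 10.

10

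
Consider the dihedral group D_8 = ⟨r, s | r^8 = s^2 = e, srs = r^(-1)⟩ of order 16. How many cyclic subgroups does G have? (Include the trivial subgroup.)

12

Group the elements of G by the cyclic subgroup they generate; each cyclic subgroup of order d accounts for φ(d) elements.
Cyclic subgroups by order — order 1: 1; order 2: 9; order 4: 1; order 8: 1.
Total: 12.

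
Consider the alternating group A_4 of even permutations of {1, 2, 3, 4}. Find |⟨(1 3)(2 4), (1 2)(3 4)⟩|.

4

|⟨(1 3)(2 4)⟩| = 2 and |⟨(1 2)(3 4)⟩| = 2, so |H| is a multiple of lcm(2, 2) = 2 and divides |G| = 12.
Closing under the operation: H = {e, (1 2)(3 4), (1 3)(2 4), (1 4)(2 3)}, so |H| = 4.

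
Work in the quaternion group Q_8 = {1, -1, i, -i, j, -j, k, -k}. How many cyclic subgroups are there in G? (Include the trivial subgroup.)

Group the elements of G by the cyclic subgroup they generate; each cyclic subgroup of order d accounts for φ(d) elements.
Cyclic subgroups by order — order 1: 1; order 2: 1; order 4: 3.
Total: 5.

5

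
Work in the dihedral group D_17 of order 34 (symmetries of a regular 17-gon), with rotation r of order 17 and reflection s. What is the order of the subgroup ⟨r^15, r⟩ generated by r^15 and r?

17

|⟨r^15⟩| = 17 and |⟨r⟩| = 17, so |H| is a multiple of lcm(17, 17) = 17 and divides |G| = 34.
Closing under the operation: H = {e, r, r^2, r^3, r^4, r^5, r^6, r^7, r^8, r^9, r^10, r^11, r^12, r^13, r^14, r^15, r^16}, so |H| = 17.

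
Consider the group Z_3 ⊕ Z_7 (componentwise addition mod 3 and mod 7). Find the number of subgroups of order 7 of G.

1

|G| = 21 and 7 | 21, so subgroups of order 7 are possible by Lagrange.
The subgroups of order 7 are: {(0,0), (0,1), (0,2), (0,3), (0,4), (0,5), (0,6)}.
So G has 1 subgroup of order 7.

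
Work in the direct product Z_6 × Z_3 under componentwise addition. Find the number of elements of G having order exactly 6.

An element (a,b) has order lcm(ord(a), ord(b)); count pairs with lcm equal to 6.
Enumerating gives 8 such elements.

8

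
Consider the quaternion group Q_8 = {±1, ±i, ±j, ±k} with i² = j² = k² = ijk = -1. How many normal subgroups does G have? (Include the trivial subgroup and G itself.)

G has 6 subgroups. Checking conjugation-invariance by order — order 1: 1/1 normal; order 2: 1/1 normal; order 4: 3/3 normal; order 8: 1/1 normal.
Total normal subgroups: 6.

6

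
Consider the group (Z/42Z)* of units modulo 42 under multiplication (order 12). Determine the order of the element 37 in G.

3

Compute successive powers of 37 mod 42: 37, 25, 1; 37^3 ≡ 1 (mod 42).
So |⟨37⟩| = 3.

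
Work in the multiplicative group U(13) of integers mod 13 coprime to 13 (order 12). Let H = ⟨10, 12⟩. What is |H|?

|⟨10⟩| = 6 and |⟨12⟩| = 2, so |H| is a multiple of lcm(6, 2) = 6 and divides |G| = 12.
Closing under the operation: H = {1, 3, 4, 9, 10, 12}, so |H| = 6.

6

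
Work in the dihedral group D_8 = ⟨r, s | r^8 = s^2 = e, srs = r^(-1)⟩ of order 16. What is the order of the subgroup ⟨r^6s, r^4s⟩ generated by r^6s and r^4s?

|⟨r^6s⟩| = 2 and |⟨r^4s⟩| = 2, so |H| is a multiple of lcm(2, 2) = 2 and divides |G| = 16.
Closing under the operation: H = {e, r^2, r^4, r^6, s, r^2s, r^4s, r^6s}, so |H| = 8.

8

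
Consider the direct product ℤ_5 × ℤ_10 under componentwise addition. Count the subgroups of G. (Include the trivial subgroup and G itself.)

16

|G| = 50, so by Lagrange every subgroup order divides 50. Divisors: 1, 2, 5, 10, 25, 50.
Subgroups by order — order 1: 1; order 2: 1; order 5: 6; order 10: 6; order 25: 1; order 50: 1.
Total: 1 + 1 + 6 + 6 + 1 + 1 = 16.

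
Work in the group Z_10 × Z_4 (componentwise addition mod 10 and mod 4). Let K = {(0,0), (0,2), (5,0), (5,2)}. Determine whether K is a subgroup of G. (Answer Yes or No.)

Yes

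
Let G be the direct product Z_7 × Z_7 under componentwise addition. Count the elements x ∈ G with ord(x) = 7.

An element (a,b) has order lcm(ord(a), ord(b)); count pairs with lcm equal to 7.
Enumerating gives 48 such elements.

48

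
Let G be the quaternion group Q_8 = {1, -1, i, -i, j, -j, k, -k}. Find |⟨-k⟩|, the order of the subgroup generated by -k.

4

Computing powers of -k: the smallest k with (-k)^k = e is k = 4.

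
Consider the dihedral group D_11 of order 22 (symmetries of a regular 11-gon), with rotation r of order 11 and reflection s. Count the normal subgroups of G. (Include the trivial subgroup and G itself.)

G has 14 subgroups. Checking conjugation-invariance by order — order 1: 1/1 normal; order 2: 0/11 normal; order 11: 1/1 normal; order 22: 1/1 normal.
Total normal subgroups: 3.

3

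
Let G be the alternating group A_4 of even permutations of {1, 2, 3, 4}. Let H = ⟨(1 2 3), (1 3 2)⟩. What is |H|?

3

|⟨(1 2 3)⟩| = 3 and |⟨(1 3 2)⟩| = 3, so |H| is a multiple of lcm(3, 3) = 3 and divides |G| = 12.
Closing under the operation: H = {e, (1 2 3), (1 3 2)}, so |H| = 3.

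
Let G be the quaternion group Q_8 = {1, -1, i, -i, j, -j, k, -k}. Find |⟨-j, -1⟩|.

4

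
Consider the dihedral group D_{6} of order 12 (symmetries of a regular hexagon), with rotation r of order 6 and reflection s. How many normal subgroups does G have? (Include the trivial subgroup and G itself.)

7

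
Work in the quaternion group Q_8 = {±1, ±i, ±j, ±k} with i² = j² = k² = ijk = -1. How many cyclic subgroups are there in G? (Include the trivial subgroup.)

5

A cyclic subgroup of order d is generated by each of its φ(d) elements of order d, so the cyclic subgroups of order d number (#elements of order d)/φ(d).
Cyclic subgroups by order — order 1: 1; order 2: 1; order 4: 3.
Total: 5.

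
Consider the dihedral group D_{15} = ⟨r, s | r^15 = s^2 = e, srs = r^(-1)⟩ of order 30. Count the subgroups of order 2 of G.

|G| = 30 and 2 | 30, so subgroups of order 2 are possible by Lagrange.
The subgroups of order 2 are: {e, r^10s}; {e, r^11s}; {e, r^12s}; {e, r^13s}; … (15 in all).
So G has 15 subgroups of order 2.

15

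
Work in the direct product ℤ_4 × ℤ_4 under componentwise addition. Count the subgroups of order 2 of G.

|G| = 16 and 2 | 16, so subgroups of order 2 are possible by Lagrange.
The subgroups of order 2 are: {(0,0), (0,2)}; {(0,0), (2,0)}; {(0,0), (2,2)}.
So G has 3 subgroups of order 2.

3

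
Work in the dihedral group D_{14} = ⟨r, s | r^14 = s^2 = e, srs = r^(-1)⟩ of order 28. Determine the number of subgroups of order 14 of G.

3

|G| = 28 and 14 | 28, so subgroups of order 14 are possible by Lagrange.
The subgroups of order 14 are: {e, r, r^2, r^3, r^4, r^5, r^6, r^7, r^8, r^9, r^10, r^11, r^12, r^13}; {e, r^2, r^4, r^6, r^8, r^10, r^12, s, r^2s, r^4s, r^6s, r^8s, r^10s, r^12s}; {e, r^2, r^4, r^6, r^8, r^10, r^12, rs, r^3s, r^5s, r^7s, r^9s, r^11s, r^13s}.
So G has 3 subgroups of order 14.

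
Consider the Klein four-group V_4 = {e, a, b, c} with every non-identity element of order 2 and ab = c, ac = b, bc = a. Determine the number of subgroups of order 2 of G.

3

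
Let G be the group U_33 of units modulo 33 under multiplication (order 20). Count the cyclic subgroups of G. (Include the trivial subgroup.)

8

Each element a generates a cyclic subgroup ⟨a⟩; distinct elements may generate the same one (a cyclic group of order d has φ(d) generators).
Cyclic subgroups by order — order 1: 1; order 2: 3; order 5: 1; order 10: 3.
Total: 8.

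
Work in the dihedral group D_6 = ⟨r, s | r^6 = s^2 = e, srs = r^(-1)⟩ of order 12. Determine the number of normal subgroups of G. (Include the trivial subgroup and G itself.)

G has 16 subgroups. Checking conjugation-invariance by order — order 1: 1/1 normal; order 2: 1/7 normal; order 3: 1/1 normal; order 4: 0/3 normal; order 6: 3/3 normal; order 12: 1/1 normal.
Total normal subgroups: 7.

7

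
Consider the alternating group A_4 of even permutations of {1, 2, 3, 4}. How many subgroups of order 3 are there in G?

4

|G| = 12 and 3 | 12, so subgroups of order 3 are possible by Lagrange.
The subgroups of order 3 are: {e, (1 2 3), (1 3 2)}; {e, (1 2 4), (1 4 2)}; {e, (1 3 4), (1 4 3)}; {e, (2 3 4), (2 4 3)}.
So G has 4 subgroups of order 3.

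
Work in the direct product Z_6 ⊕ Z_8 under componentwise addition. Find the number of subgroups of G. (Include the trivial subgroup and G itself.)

22

|G| = 48, so by Lagrange every subgroup order divides 48. Divisors: 1, 2, 3, 4, 6, 8, 12, 16, 24, 48.
Subgroups by order — order 1: 1; order 2: 3; order 3: 1; order 4: 3; order 6: 3; order 8: 3; order 12: 3; order 16: 1; order 24: 3; order 48: 1.
Total: 1 + 3 + 1 + 3 + 3 + 3 + 3 + 1 + 3 + 1 = 22.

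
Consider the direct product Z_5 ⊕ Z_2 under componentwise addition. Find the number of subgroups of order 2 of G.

|G| = 10 and 2 | 10, so subgroups of order 2 are possible by Lagrange.
The subgroups of order 2 are: {(0,0), (0,1)}.
So G has 1 subgroup of order 2.

1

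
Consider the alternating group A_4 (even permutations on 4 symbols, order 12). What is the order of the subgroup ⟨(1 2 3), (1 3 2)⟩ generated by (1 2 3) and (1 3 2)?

|⟨(1 2 3)⟩| = 3 and |⟨(1 3 2)⟩| = 3, so |H| is a multiple of lcm(3, 3) = 3 and divides |G| = 12.
Closing under the operation: H = {e, (1 2 3), (1 3 2)}, so |H| = 3.

3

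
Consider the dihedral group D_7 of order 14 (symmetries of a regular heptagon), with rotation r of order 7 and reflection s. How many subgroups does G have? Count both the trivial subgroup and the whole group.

|G| = 14, so by Lagrange every subgroup order divides 14. Divisors: 1, 2, 7, 14.
Subgroups by order — order 1: 1; order 2: 7; order 7: 1; order 14: 1.
Total: 1 + 7 + 1 + 1 = 10.

10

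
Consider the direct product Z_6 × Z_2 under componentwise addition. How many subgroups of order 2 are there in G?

|G| = 12 and 2 | 12, so subgroups of order 2 are possible by Lagrange.
The subgroups of order 2 are: {(0,0), (0,1)}; {(0,0), (3,0)}; {(0,0), (3,1)}.
So G has 3 subgroups of order 2.

3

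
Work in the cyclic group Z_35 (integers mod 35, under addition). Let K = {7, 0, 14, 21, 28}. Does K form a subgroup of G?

Yes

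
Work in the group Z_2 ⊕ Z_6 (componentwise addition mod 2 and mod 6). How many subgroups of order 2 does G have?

|G| = 12 and 2 | 12, so subgroups of order 2 are possible by Lagrange.
The subgroups of order 2 are: {(0,0), (0,3)}; {(0,0), (1,0)}; {(0,0), (1,3)}.
So G has 3 subgroups of order 2.

3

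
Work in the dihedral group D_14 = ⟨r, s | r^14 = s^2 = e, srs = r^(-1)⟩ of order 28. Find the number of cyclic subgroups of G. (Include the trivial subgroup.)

Each element a generates a cyclic subgroup ⟨a⟩; distinct elements may generate the same one (a cyclic group of order d has φ(d) generators).
Cyclic subgroups by order — order 1: 1; order 2: 15; order 7: 1; order 14: 1.
Total: 18.

18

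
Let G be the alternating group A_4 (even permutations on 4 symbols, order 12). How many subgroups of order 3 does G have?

|G| = 12 and 3 | 12, so subgroups of order 3 are possible by Lagrange.
The subgroups of order 3 are: {e, (1 2 3), (1 3 2)}; {e, (1 2 4), (1 4 2)}; {e, (1 3 4), (1 4 3)}; {e, (2 3 4), (2 4 3)}.
So G has 4 subgroups of order 3.

4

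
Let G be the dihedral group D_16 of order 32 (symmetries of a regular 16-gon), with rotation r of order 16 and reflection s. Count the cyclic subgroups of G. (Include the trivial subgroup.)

Group the elements of G by the cyclic subgroup they generate; each cyclic subgroup of order d accounts for φ(d) elements.
Cyclic subgroups by order — order 1: 1; order 2: 17; order 4: 1; order 8: 1; order 16: 1.
Total: 21.

21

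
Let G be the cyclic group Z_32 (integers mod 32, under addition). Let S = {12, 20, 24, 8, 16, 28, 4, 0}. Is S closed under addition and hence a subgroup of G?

|S| = 8 divides |G| = 32, consistent with Lagrange.
S contains the identity, every element's inverse is in S, and S is closed under +: it is a subgroup.
In fact S = ⟨4⟩.

Yes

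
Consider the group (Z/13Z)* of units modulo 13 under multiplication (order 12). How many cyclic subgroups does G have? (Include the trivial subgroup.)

6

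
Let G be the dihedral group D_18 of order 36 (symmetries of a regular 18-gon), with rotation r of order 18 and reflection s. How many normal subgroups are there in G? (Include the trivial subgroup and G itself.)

9

G has 45 subgroups. Checking conjugation-invariance by order — order 1: 1/1 normal; order 2: 1/19 normal; order 3: 1/1 normal; order 4: 0/9 normal; order 6: 1/7 normal; order 9: 1/1 normal; order 12: 0/3 normal; order 18: 3/3 normal; order 36: 1/1 normal.
Total normal subgroups: 9.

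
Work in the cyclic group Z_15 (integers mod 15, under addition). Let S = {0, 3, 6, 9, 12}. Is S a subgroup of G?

|S| = 5 divides |G| = 15, consistent with Lagrange.
S contains the identity, every element's inverse is in S, and S is closed under +: it is a subgroup.
In fact S = ⟨3⟩.

Yes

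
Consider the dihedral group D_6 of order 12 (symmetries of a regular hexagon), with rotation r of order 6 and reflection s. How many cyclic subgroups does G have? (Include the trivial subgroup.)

10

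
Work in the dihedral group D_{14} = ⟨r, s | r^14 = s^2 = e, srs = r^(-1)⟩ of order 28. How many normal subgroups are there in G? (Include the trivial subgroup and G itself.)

7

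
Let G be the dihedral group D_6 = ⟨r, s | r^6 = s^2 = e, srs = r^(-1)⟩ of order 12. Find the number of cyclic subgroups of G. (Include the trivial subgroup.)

Group the elements of G by the cyclic subgroup they generate; each cyclic subgroup of order d accounts for φ(d) elements.
Cyclic subgroups by order — order 1: 1; order 2: 7; order 3: 1; order 6: 1.
Total: 10.

10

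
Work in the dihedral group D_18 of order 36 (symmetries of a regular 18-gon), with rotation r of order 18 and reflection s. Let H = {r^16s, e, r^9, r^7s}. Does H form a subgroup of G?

|H| = 4 divides |G| = 36, consistent with Lagrange.
H contains the identity, every element's inverse is in H, and H is closed under ·: it is a subgroup.

Yes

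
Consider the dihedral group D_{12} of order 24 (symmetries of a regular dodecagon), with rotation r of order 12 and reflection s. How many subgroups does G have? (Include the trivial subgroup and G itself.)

34

|G| = 24, so by Lagrange every subgroup order divides 24. Divisors: 1, 2, 3, 4, 6, 8, 12, 24.
Subgroups by order — order 1: 1; order 2: 13; order 3: 1; order 4: 7; order 6: 5; order 8: 3; order 12: 3; order 24: 1.
Total: 1 + 13 + 1 + 7 + 5 + 3 + 3 + 1 = 34.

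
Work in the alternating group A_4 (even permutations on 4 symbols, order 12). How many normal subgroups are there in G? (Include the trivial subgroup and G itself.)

3

G has 10 subgroups. Checking conjugation-invariance by order — order 1: 1/1 normal; order 2: 0/3 normal; order 3: 0/4 normal; order 4: 1/1 normal; order 12: 1/1 normal.
Total normal subgroups: 3.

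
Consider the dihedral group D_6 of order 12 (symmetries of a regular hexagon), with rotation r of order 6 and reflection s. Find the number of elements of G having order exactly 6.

2

The elements of order 6 are: r, r^5.
That's 2.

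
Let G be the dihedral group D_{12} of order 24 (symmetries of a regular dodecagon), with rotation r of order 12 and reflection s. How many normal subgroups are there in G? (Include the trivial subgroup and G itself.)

9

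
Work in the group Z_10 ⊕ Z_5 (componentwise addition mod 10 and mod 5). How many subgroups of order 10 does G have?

6

|G| = 50 and 10 | 50, so subgroups of order 10 are possible by Lagrange.
The subgroups of order 10 are: {(0,0), (0,1), (0,2), (0,3), (0,4), (5,0), (5,1), (5,2), (5,3), (5,4)}; {(0,0), (1,0), (2,0), (3,0), (4,0), (5,0), (6,0), (7,0), (8,0), (9,0)}; {(0,0), (1,1), (2,2), (3,3), (4,4), (5,0), (6,1), (7,2), (8,3), (9,4)}; {(0,0), (1,2), (2,4), (3,1), (4,3), (5,0), (6,2), (7,4), (8,1), (9,3)}; … (6 in all).
So G has 6 subgroups of order 10.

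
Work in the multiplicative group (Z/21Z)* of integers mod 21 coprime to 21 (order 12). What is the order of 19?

Compute successive powers of 19 mod 21: 19, 4, 13, 16, 10, 1; 19^6 ≡ 1 (mod 21).
So |⟨19⟩| = 6.

6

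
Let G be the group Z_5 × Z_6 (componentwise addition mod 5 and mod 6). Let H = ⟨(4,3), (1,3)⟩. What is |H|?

10

|⟨(4,3)⟩| = 10 and |⟨(1,3)⟩| = 10, so |H| is a multiple of lcm(10, 10) = 10 and divides |G| = 30.
Closing under the operation: H = {(0,0), (0,3), (1,0), (1,3), (2,0), (2,3), (3,0), (3,3), (4,0), (4,3)}, so |H| = 10.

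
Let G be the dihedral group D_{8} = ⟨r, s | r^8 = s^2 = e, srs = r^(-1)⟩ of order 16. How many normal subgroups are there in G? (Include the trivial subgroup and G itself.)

7

G has 19 subgroups. Checking conjugation-invariance by order — order 1: 1/1 normal; order 2: 1/9 normal; order 4: 1/5 normal; order 8: 3/3 normal; order 16: 1/1 normal.
Total normal subgroups: 7.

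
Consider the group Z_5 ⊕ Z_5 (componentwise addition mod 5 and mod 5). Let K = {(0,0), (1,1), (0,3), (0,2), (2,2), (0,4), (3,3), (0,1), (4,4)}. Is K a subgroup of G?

No

|K| = 9 does not divide |G| = 25, so by Lagrange K is not a subgroup.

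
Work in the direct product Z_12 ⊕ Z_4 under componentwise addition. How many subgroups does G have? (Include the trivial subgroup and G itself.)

30

|G| = 48, so by Lagrange every subgroup order divides 48. Divisors: 1, 2, 3, 4, 6, 8, 12, 16, 24, 48.
Subgroups by order — order 1: 1; order 2: 3; order 3: 1; order 4: 7; order 6: 3; order 8: 3; order 12: 7; order 16: 1; order 24: 3; order 48: 1.
Total: 1 + 3 + 1 + 7 + 3 + 3 + 7 + 1 + 3 + 1 = 30.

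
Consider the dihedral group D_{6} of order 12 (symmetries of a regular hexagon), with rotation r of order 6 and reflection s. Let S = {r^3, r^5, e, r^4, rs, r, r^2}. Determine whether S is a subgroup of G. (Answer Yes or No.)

No

|S| = 7 does not divide |G| = 12, so by Lagrange S is not a subgroup.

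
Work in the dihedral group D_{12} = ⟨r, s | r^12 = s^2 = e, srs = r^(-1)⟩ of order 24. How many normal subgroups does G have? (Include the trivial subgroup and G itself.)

9

G has 34 subgroups. Checking conjugation-invariance by order — order 1: 1/1 normal; order 2: 1/13 normal; order 3: 1/1 normal; order 4: 1/7 normal; order 6: 1/5 normal; order 8: 0/3 normal; order 12: 3/3 normal; order 24: 1/1 normal.
Total normal subgroups: 9.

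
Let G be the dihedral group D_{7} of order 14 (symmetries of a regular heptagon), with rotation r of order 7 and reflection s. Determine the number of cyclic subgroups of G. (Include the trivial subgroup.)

9

A cyclic subgroup of order d is generated by each of its φ(d) elements of order d, so the cyclic subgroups of order d number (#elements of order d)/φ(d).
Cyclic subgroups by order — order 1: 1; order 2: 7; order 7: 1.
Total: 9.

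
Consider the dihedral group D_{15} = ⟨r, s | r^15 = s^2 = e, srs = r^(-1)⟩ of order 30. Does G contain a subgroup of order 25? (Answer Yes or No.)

No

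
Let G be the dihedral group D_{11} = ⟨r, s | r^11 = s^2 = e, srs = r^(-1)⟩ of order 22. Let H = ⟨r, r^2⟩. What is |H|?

|⟨r⟩| = 11 and |⟨r^2⟩| = 11, so |H| is a multiple of lcm(11, 11) = 11 and divides |G| = 22.
Closing under the operation: H = {e, r, r^2, r^3, r^4, r^5, r^6, r^7, r^8, r^9, r^10}, so |H| = 11.

11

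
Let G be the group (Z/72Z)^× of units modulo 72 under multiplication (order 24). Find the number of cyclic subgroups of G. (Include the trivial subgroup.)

Group the elements of G by the cyclic subgroup they generate; each cyclic subgroup of order d accounts for φ(d) elements.
Cyclic subgroups by order — order 1: 1; order 2: 7; order 3: 1; order 6: 7.
Total: 16.

16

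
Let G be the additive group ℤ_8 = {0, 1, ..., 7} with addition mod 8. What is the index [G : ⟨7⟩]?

1

|⟨7⟩| = 8 and |G| = 8.
By Lagrange, [G : H] = |G|/|H| = 8/8 = 1.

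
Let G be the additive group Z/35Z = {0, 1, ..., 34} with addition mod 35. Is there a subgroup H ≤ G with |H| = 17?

No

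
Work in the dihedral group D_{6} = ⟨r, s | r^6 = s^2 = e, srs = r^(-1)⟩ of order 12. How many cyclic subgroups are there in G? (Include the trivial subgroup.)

10

A cyclic subgroup of order d is generated by each of its φ(d) elements of order d, so the cyclic subgroups of order d number (#elements of order d)/φ(d).
Cyclic subgroups by order — order 1: 1; order 2: 7; order 3: 1; order 6: 1.
Total: 10.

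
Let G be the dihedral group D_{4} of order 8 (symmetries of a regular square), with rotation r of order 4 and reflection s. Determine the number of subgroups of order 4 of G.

3

|G| = 8 and 4 | 8, so subgroups of order 4 are possible by Lagrange.
The subgroups of order 4 are: {e, r, r^2, r^3}; {e, r^2, s, r^2s}; {e, r^2, rs, r^3s}.
So G has 3 subgroups of order 4.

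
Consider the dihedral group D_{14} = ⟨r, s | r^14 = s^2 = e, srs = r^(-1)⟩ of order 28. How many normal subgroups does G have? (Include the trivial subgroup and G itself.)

7

G has 28 subgroups. Checking conjugation-invariance by order — order 1: 1/1 normal; order 2: 1/15 normal; order 4: 0/7 normal; order 7: 1/1 normal; order 14: 3/3 normal; order 28: 1/1 normal.
Total normal subgroups: 7.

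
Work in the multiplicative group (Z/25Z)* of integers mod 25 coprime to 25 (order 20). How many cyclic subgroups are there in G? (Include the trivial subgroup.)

A cyclic subgroup of order d is generated by each of its φ(d) elements of order d, so the cyclic subgroups of order d number (#elements of order d)/φ(d).
Cyclic subgroups by order — order 1: 1; order 2: 1; order 4: 1; order 5: 1; order 10: 1; order 20: 1.
Total: 6.

6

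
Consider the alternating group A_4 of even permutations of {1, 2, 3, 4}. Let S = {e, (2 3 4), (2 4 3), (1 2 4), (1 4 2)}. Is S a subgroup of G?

|S| = 5 does not divide |G| = 12, so by Lagrange S is not a subgroup.

No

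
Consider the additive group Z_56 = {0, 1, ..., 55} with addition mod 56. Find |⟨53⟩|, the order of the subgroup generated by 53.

56

In Z_56, the order of an element a is n/gcd(a, n).
gcd(53, 56) = 1, so |⟨53⟩| = 56/1 = 56.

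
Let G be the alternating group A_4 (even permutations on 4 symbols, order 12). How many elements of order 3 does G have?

The elements of order 3 are: (2 3 4), (2 4 3), (1 2 3), (1 2 4), (1 3 2), (1 3 4), (1 4 2), (1 4 3).
That's 8.

8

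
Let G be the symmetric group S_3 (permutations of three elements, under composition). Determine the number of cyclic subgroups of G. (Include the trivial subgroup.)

5

A cyclic subgroup of order d is generated by each of its φ(d) elements of order d, so the cyclic subgroups of order d number (#elements of order d)/φ(d).
Cyclic subgroups by order — order 1: 1; order 2: 3; order 3: 1.
Total: 5.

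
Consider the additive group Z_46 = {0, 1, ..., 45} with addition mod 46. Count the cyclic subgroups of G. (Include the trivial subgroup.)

4

Group the elements of G by the cyclic subgroup they generate; each cyclic subgroup of order d accounts for φ(d) elements.
Cyclic subgroups by order — order 1: 1; order 2: 1; order 23: 1; order 46: 1.
Total: 4.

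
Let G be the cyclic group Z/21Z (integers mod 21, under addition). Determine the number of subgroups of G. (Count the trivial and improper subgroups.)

4

A cyclic group of order 21 has exactly one subgroup for each divisor of 21.
Divisors of 21: 1, 3, 7, 21.
So Z/21Z has 4 subgroups.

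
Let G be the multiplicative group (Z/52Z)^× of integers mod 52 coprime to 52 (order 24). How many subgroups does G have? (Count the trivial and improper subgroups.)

|G| = 24, so by Lagrange every subgroup order divides 24. Divisors: 1, 2, 3, 4, 6, 8, 12, 24.
Subgroups by order — order 1: 1; order 2: 3; order 3: 1; order 4: 3; order 6: 3; order 8: 1; order 12: 3; order 24: 1.
Total: 1 + 3 + 1 + 3 + 3 + 1 + 3 + 1 = 16.

16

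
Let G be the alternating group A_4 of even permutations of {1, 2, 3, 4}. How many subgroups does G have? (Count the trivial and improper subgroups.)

|G| = 12, so by Lagrange every subgroup order divides 12. Divisors: 1, 2, 3, 4, 6, 12.
Subgroups by order — order 1: 1; order 2: 3; order 3: 4; order 4: 1; order 6: 0; order 12: 1.
Total: 1 + 3 + 4 + 1 + 0 + 1 = 10.

10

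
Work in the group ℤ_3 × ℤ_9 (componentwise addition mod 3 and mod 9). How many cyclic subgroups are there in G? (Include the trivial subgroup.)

8

A cyclic subgroup of order d is generated by each of its φ(d) elements of order d, so the cyclic subgroups of order d number (#elements of order d)/φ(d).
Cyclic subgroups by order — order 1: 1; order 3: 4; order 9: 3.
Total: 8.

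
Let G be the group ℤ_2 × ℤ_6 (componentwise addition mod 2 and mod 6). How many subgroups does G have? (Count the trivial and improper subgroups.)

10

|G| = 12, so by Lagrange every subgroup order divides 12. Divisors: 1, 2, 3, 4, 6, 12.
Subgroups by order — order 1: 1; order 2: 3; order 3: 1; order 4: 1; order 6: 3; order 12: 1.
Total: 1 + 3 + 1 + 1 + 3 + 1 = 10.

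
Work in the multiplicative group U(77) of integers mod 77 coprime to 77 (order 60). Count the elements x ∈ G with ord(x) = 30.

24

Enumerating element orders in G gives 24 elements of order 30.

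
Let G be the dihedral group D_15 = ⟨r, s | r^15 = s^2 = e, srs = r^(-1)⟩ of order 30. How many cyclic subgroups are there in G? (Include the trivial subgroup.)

Group the elements of G by the cyclic subgroup they generate; each cyclic subgroup of order d accounts for φ(d) elements.
Cyclic subgroups by order — order 1: 1; order 2: 15; order 3: 1; order 5: 1; order 15: 1.
Total: 19.

19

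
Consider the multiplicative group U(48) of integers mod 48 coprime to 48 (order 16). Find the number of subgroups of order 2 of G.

7

|G| = 16 and 2 | 16, so subgroups of order 2 are possible by Lagrange.
The subgroups of order 2 are: {1, 17}; {1, 23}; {1, 25}; {1, 31}; … (7 in all).
So G has 7 subgroups of order 2.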